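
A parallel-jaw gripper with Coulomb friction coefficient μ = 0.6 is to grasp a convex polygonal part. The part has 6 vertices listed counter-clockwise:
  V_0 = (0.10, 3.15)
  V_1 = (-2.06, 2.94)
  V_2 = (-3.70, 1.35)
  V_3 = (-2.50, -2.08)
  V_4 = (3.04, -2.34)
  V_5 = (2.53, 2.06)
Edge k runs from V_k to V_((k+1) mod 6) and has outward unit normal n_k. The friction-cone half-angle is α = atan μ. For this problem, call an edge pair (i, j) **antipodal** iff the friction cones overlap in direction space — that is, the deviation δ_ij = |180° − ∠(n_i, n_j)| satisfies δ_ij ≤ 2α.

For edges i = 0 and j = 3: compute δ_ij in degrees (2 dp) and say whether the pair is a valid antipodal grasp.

δ = 8.24°, valid

α = atan 0.6 = 30.96°;  2α = 61.93°
edge 0: e_0 = (-2.16, -0.21);  n_0 = (-0.0968, +0.9953)
edge 3: e_3 = (+5.54, -0.26);  n_3 = (-0.0469, -0.9989)
∠(n_0, n_3) = 171.76°
δ = |180° − 171.76°| = 8.24°
8.24° ≤ 2α = 61.93°  →  valid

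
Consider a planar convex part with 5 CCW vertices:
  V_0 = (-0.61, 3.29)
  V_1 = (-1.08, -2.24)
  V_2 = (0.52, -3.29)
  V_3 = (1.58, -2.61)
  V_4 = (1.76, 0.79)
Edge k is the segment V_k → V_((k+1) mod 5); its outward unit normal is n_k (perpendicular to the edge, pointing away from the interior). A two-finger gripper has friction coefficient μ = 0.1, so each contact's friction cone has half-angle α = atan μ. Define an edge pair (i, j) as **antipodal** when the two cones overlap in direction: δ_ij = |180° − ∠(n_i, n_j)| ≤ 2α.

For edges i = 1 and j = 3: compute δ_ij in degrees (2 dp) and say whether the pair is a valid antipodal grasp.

δ = 59.76°, invalid

α = atan 0.1 = 5.71°;  2α = 11.42°
edge 1: e_1 = (+1.60, -1.05);  n_1 = (-0.5487, -0.8360)
edge 3: e_3 = (+0.18, +3.40);  n_3 = (+0.9986, -0.0529)
∠(n_1, n_3) = 120.24°
δ = |180° − 120.24°| = 59.76°
59.76° > 2α = 11.42°  →  invalid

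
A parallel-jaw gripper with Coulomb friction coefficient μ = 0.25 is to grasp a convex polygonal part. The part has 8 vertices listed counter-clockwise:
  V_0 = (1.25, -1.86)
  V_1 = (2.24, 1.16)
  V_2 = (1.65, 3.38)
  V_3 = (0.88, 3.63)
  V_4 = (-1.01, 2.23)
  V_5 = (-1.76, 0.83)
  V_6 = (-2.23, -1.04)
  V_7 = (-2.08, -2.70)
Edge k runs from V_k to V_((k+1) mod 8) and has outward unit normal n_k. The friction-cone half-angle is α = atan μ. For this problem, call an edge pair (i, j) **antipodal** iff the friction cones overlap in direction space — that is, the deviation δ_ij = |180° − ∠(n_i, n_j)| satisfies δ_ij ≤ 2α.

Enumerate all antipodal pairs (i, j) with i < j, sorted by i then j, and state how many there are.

count = 5; pairs: (0,4), (0,5), (0,6), (1,6), (3,7)

α = atan 0.25 = 14.04°;  2α = 28.07°
n_0 = (+0.9502, -0.3115)
n_1 = (+0.9665, +0.2568)
n_2 = (+0.3088, +0.9511)
n_3 = (-0.5952, +0.8036)
n_4 = (-0.8815, +0.4722)
n_5 = (-0.9698, +0.2438)
n_6 = (-0.9959, -0.0900)
n_7 = (+0.2446, -0.9696)
  (0,1): δ = 146.97°  ·
  (0,2): δ = 89.84°  ·
  (0,3): δ = 35.32°  ·
  (0,4): δ = 10.03°  ✓
  (0,5): δ = 4.04°  ✓
  (0,6): δ = 23.31°  ✓
  (0,7): δ = 122.31°  ·
  (1,2): δ = 122.87°  ·
  (1,3): δ = 68.35°  ·
  (1,4): δ = 43.06°  ·
  (1,5): δ = 28.99°  ·
  (1,6): δ = 9.72°  ✓
  (1,7): δ = 89.27°  ·
  (2,3): δ = 125.48°  ·
  (2,4): δ = 100.19°  ·
  (2,5): δ = 86.12°  ·
  (2,6): δ = 66.85°  ·
  (2,7): δ = 32.14°  ·
  (3,4): δ = 154.71°  ·
  (3,5): δ = 140.64°  ·
  (3,6): δ = 121.37°  ·
  (3,7): δ = 22.37°  ✓
  (4,5): δ = 165.93°  ·
  (4,6): δ = 146.66°  ·
  (4,7): δ = 47.66°  ·
  (5,6): δ = 160.73°  ·
  (5,7): δ = 61.73°  ·
  (6,7): δ = 81.01°  ·
antipodal pairs: 5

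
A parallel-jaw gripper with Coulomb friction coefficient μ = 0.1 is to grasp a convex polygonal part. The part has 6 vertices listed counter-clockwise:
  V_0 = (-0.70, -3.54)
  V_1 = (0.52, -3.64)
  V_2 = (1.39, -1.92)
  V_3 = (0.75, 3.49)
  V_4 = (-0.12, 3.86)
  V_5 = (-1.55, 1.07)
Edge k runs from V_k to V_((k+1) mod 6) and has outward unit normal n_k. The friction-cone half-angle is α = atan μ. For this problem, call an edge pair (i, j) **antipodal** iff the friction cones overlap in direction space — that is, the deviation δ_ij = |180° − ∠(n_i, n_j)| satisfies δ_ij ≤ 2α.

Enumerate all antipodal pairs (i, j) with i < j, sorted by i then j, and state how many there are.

count = 2; pairs: (1,4), (2,5)

α = atan 0.1 = 5.71°;  2α = 11.42°
n_0 = (-0.0817, -0.9967)
n_1 = (+0.8923, -0.4514)
n_2 = (+0.9931, +0.1175)
n_3 = (+0.3914, +0.9202)
n_4 = (-0.8899, +0.4561)
n_5 = (-0.9834, -0.1813)
  (0,1): δ = 112.15°  ·
  (0,2): δ = 78.57°  ·
  (0,3): δ = 18.35°  ·
  (0,4): δ = 67.55°  ·
  (0,5): δ = 105.13°  ·
  (1,2): δ = 146.42°  ·
  (1,3): δ = 86.21°  ·
  (1,4): δ = 0.31°  ✓
  (1,5): δ = 37.28°  ·
  (2,3): δ = 119.79°  ·
  (2,4): δ = 33.88°  ·
  (2,5): δ = 3.70°  ✓
  (3,4): δ = 94.10°  ·
  (3,5): δ = 56.51°  ·
  (4,5): δ = 142.42°  ·
antipodal pairs: 2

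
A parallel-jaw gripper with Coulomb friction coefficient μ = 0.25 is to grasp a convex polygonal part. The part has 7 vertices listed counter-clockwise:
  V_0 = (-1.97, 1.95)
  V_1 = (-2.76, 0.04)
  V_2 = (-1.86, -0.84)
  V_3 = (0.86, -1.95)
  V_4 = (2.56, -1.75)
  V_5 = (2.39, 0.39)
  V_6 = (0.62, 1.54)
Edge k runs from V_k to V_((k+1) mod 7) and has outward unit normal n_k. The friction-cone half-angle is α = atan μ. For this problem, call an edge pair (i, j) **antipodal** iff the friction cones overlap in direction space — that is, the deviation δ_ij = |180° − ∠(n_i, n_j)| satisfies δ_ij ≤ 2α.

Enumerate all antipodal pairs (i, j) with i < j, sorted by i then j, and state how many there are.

count = 5; pairs: (0,4), (1,5), (2,5), (2,6), (3,6)

α = atan 0.25 = 14.04°;  2α = 28.07°
n_0 = (-0.9241, +0.3822)
n_1 = (-0.6991, -0.7150)
n_2 = (-0.3778, -0.9259)
n_3 = (+0.1168, -0.9932)
n_4 = (+0.9969, +0.0792)
n_5 = (+0.5448, +0.8386)
n_6 = (+0.1564, +0.9877)
  (0,1): δ = 111.89°  ·
  (0,2): δ = 89.73°  ·
  (0,3): δ = 60.82°  ·
  (0,4): δ = 27.01°  ✓
  (0,5): δ = 79.46°  ·
  (0,6): δ = 103.48°  ·
  (1,2): δ = 157.84°  ·
  (1,3): δ = 128.93°  ·
  (1,4): δ = 41.10°  ·
  (1,5): δ = 11.34°  ✓
  (1,6): δ = 35.36°  ·
  (2,3): δ = 151.09°  ·
  (2,4): δ = 63.26°  ·
  (2,5): δ = 10.81°  ✓
  (2,6): δ = 13.20°  ✓
  (3,4): δ = 92.17°  ·
  (3,5): δ = 39.72°  ·
  (3,6): δ = 15.71°  ✓
  (4,5): δ = 127.55°  ·
  (4,6): δ = 103.54°  ·
  (5,6): δ = 155.98°  ·
antipodal pairs: 5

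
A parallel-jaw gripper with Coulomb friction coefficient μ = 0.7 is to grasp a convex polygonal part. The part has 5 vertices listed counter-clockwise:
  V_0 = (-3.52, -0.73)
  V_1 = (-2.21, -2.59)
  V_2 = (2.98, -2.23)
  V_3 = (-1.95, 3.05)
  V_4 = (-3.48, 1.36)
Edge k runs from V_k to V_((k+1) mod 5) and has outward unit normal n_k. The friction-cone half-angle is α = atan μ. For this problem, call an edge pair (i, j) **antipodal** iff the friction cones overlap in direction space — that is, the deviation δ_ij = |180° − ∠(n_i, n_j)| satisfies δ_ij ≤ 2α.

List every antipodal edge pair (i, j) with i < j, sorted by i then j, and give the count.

α = atan 0.7 = 34.99°;  2α = 69.98°
n_0 = (-0.8176, -0.5758)
n_1 = (+0.0692, -0.9976)
n_2 = (+0.7309, +0.6825)
n_3 = (-0.7413, +0.6711)
n_4 = (-0.9998, +0.0191)
  (0,1): δ = 121.19°  ·
  (0,2): δ = 7.88°  ✓
  (0,3): δ = 102.69°  ·
  (0,4): δ = 143.75°  ·
  (1,2): δ = 50.93°  ✓
  (1,3): δ = 43.88°  ✓
  (1,4): δ = 84.94°  ·
  (2,3): δ = 85.19°  ·
  (2,4): δ = 44.13°  ✓
  (3,4): δ = 138.94°  ·
antipodal pairs: 4

count = 4; pairs: (0,2), (1,2), (1,3), (2,4)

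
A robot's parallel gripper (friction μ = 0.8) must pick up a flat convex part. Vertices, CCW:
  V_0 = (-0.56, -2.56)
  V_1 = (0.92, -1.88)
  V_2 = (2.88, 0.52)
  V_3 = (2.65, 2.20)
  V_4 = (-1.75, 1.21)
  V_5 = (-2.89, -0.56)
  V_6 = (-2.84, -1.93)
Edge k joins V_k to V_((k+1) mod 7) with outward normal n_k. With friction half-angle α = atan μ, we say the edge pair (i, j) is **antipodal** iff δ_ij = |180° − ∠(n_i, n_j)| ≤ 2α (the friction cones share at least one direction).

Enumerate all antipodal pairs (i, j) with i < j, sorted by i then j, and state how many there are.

count = 11; pairs: (0,3), (0,4), (0,5), (1,3), (1,4), (1,5), (2,4), (2,5), (2,6), (3,6), (4,6)

α = atan 0.8 = 38.66°;  2α = 77.32°
n_0 = (+0.4175, -0.9087)
n_1 = (+0.7745, -0.6325)
n_2 = (+0.9908, +0.1356)
n_3 = (-0.2195, +0.9756)
n_4 = (-0.8407, +0.5415)
n_5 = (-0.9993, -0.0365)
n_6 = (-0.2663, -0.9639)
  (0,1): δ = 153.91°  ·
  (0,2): δ = 106.88°  ·
  (0,3): δ = 12.00°  ✓
  (0,4): δ = 32.54°  ✓
  (0,5): δ = 67.41°  ✓
  (0,6): δ = 139.88°  ·
  (1,2): δ = 132.97°  ·
  (1,3): δ = 38.08°  ✓
  (1,4): δ = 6.45°  ✓
  (1,5): δ = 41.33°  ✓
  (1,6): δ = 113.79°  ·
  (2,3): δ = 85.12°  ·
  (2,4): δ = 40.58°  ✓
  (2,5): δ = 5.71°  ✓
  (2,6): δ = 66.76°  ✓
  (3,4): δ = 135.46°  ·
  (3,5): δ = 100.59°  ·
  (3,6): δ = 28.13°  ✓
  (4,5): δ = 145.13°  ·
  (4,6): δ = 72.66°  ✓
  (5,6): δ = 107.54°  ·
antipodal pairs: 11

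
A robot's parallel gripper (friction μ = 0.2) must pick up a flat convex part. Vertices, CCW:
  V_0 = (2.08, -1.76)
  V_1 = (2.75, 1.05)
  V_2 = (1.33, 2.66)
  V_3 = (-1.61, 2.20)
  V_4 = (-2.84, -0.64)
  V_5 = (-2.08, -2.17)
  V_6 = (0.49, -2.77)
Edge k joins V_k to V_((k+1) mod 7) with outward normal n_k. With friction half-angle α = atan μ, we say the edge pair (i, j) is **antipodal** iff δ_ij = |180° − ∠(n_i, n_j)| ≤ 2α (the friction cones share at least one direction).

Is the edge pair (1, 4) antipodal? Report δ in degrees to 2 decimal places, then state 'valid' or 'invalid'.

δ = 15.00°, valid

α = atan 0.2 = 11.31°;  2α = 22.62°
edge 1: e_1 = (-1.42, +1.61);  n_1 = (+0.7500, +0.6615)
edge 4: e_4 = (+0.76, -1.53);  n_4 = (-0.8956, -0.4449)
∠(n_1, n_4) = 165.00°
δ = |180° − 165.00°| = 15.00°
15.00° ≤ 2α = 22.62°  →  valid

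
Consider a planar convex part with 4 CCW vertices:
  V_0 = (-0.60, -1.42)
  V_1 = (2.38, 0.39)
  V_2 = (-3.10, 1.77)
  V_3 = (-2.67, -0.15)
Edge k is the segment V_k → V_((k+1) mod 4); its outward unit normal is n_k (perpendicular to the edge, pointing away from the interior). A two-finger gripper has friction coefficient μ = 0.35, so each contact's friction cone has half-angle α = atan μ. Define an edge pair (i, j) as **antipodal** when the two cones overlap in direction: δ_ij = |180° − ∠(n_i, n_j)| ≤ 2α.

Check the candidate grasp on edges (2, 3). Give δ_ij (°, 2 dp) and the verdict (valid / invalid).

α = atan 0.35 = 19.29°;  2α = 38.58°
edge 2: e_2 = (+0.43, -1.92);  n_2 = (-0.9758, -0.2185)
edge 3: e_3 = (+2.07, -1.27);  n_3 = (-0.5229, -0.8524)
∠(n_2, n_3) = 45.85°
δ = |180° − 45.85°| = 134.15°
134.15° > 2α = 38.58°  →  invalid

δ = 134.15°, invalid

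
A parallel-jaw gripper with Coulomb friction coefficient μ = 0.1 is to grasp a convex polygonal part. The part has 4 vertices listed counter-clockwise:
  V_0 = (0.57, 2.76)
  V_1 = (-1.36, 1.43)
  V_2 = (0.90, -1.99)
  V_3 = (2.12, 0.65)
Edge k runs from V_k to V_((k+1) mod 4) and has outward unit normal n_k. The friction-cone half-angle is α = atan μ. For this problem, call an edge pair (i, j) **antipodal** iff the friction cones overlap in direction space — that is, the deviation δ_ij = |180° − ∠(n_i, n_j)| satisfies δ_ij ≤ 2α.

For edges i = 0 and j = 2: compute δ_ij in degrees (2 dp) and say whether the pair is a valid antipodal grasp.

α = atan 0.1 = 5.71°;  2α = 11.42°
edge 0: e_0 = (-1.93, -1.33);  n_0 = (-0.5674, +0.8234)
edge 2: e_2 = (+1.22, +2.64);  n_2 = (+0.9078, -0.4195)
∠(n_0, n_2) = 149.37°
δ = |180° − 149.37°| = 30.63°
30.63° > 2α = 11.42°  →  invalid

δ = 30.63°, invalid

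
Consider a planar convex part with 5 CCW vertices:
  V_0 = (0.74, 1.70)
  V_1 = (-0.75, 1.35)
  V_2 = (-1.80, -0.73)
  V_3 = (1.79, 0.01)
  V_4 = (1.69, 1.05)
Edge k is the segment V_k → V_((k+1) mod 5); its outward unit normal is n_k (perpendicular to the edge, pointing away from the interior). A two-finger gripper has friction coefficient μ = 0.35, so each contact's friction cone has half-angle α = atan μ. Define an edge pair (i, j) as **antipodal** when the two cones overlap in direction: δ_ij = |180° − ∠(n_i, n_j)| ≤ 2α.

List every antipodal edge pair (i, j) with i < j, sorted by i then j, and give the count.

count = 2; pairs: (0,2), (1,3)

α = atan 0.35 = 19.29°;  2α = 38.58°
n_0 = (-0.2287, +0.9735)
n_1 = (-0.8927, +0.4506)
n_2 = (+0.2019, -0.9794)
n_3 = (+0.9954, +0.0957)
n_4 = (+0.5647, +0.8253)
  (0,1): δ = 130.00°  ·
  (0,2): δ = 1.57°  ✓
  (0,3): δ = 82.27°  ·
  (0,4): δ = 132.40°  ·
  (1,2): δ = 51.57°  ·
  (1,3): δ = 32.28°  ✓
  (1,4): δ = 82.40°  ·
  (2,3): δ = 96.15°  ·
  (2,4): δ = 46.03°  ·
  (3,4): δ = 129.87°  ·
antipodal pairs: 2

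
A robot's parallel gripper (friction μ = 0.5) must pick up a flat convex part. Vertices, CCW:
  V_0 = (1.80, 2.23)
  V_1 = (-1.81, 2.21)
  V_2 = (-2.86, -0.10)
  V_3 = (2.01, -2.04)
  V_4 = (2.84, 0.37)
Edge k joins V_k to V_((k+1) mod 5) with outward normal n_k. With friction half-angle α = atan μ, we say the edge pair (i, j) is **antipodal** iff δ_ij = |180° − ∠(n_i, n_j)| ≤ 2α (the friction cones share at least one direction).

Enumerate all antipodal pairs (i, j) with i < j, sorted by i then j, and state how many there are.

count = 3; pairs: (0,2), (1,3), (2,4)

α = atan 0.5 = 26.57°;  2α = 53.13°
n_0 = (-0.0055, +1.0000)
n_1 = (-0.9104, +0.4138)
n_2 = (-0.3701, -0.9290)
n_3 = (+0.9455, -0.3256)
n_4 = (+0.8728, +0.4880)
  (0,1): δ = 114.76°  ·
  (0,2): δ = 22.04°  ✓
  (0,3): δ = 70.68°  ·
  (0,4): δ = 118.89°  ·
  (1,2): δ = 87.28°  ·
  (1,3): δ = 5.44°  ✓
  (1,4): δ = 53.66°  ·
  (2,3): δ = 87.28°  ·
  (2,4): δ = 39.07°  ✓
  (3,4): δ = 131.79°  ·
antipodal pairs: 3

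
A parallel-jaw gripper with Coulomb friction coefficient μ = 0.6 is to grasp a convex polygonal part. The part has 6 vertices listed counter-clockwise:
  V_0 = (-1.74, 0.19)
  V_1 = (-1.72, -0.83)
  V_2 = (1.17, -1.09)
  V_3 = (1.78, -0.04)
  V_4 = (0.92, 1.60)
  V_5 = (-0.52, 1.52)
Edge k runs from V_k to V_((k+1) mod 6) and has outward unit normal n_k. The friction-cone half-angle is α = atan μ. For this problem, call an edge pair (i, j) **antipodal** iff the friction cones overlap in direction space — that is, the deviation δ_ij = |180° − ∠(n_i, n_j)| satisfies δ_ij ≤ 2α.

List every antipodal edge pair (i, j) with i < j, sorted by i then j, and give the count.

count = 7; pairs: (0,2), (0,3), (1,3), (1,4), (1,5), (2,4), (2,5)

α = atan 0.6 = 30.96°;  2α = 61.93°
n_0 = (-0.9998, -0.0196)
n_1 = (-0.0896, -0.9960)
n_2 = (+0.8647, -0.5023)
n_3 = (+0.8856, +0.4644)
n_4 = (-0.0555, +0.9985)
n_5 = (-0.7369, +0.6760)
  (0,1): δ = 96.26°  ·
  (0,2): δ = 31.28°  ✓
  (0,3): δ = 26.55°  ✓
  (0,4): δ = 92.06°  ·
  (0,5): δ = 136.35°  ·
  (1,2): δ = 115.01°  ·
  (1,3): δ = 57.19°  ✓
  (1,4): δ = 8.32°  ✓
  (1,5): δ = 52.61°  ✓
  (2,3): δ = 122.17°  ·
  (2,4): δ = 56.67°  ✓
  (2,5): δ = 12.38°  ✓
  (3,4): δ = 114.49°  ·
  (3,5): δ = 70.20°  ·
  (4,5): δ = 135.71°  ·
antipodal pairs: 7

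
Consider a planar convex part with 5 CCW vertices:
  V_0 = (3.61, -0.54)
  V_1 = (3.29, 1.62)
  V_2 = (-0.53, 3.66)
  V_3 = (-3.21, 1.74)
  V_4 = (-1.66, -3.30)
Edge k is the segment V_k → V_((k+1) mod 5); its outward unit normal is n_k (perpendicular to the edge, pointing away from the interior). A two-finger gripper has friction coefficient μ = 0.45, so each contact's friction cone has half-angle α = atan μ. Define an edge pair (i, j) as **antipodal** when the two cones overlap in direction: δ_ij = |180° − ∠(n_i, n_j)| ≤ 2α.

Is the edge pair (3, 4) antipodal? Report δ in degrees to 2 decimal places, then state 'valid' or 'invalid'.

δ = 79.45°, invalid

α = atan 0.45 = 24.23°;  2α = 48.46°
edge 3: e_3 = (+1.55, -5.04);  n_3 = (-0.9558, -0.2940)
edge 4: e_4 = (+5.27, +2.76);  n_4 = (+0.4639, -0.8859)
∠(n_3, n_4) = 100.55°
δ = |180° − 100.55°| = 79.45°
79.45° > 2α = 48.46°  →  invalid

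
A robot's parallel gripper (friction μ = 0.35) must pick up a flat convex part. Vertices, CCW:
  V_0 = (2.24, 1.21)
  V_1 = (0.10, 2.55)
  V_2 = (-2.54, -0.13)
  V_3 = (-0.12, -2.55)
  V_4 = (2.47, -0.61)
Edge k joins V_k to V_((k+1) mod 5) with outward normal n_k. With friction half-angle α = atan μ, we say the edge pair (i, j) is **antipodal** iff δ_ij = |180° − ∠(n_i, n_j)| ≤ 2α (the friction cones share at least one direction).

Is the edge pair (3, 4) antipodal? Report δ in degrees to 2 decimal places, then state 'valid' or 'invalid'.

δ = 119.63°, invalid

α = atan 0.35 = 19.29°;  2α = 38.58°
edge 3: e_3 = (+2.59, +1.94);  n_3 = (+0.5995, -0.8004)
edge 4: e_4 = (-0.23, +1.82);  n_4 = (+0.9921, +0.1254)
∠(n_3, n_4) = 60.37°
δ = |180° − 60.37°| = 119.63°
119.63° > 2α = 38.58°  →  invalid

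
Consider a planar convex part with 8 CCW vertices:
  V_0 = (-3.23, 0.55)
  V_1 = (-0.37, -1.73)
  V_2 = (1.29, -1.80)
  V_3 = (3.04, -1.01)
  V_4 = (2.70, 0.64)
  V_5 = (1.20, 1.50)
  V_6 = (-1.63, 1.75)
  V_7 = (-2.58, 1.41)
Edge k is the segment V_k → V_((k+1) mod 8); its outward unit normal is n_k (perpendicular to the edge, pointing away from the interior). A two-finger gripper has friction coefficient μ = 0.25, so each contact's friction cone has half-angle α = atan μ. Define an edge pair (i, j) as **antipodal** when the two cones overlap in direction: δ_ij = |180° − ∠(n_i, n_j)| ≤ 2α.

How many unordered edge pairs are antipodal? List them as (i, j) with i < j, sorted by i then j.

α = atan 0.25 = 14.04°;  2α = 28.07°
n_0 = (-0.6234, -0.7819)
n_1 = (-0.0421, -0.9991)
n_2 = (+0.4114, -0.9114)
n_3 = (+0.9794, +0.2018)
n_4 = (+0.4974, +0.8675)
n_5 = (+0.0880, +0.9961)
n_6 = (-0.3370, +0.9415)
n_7 = (-0.7978, +0.6030)
  (0,1): δ = 143.85°  ·
  (0,2): δ = 117.14°  ·
  (0,3): δ = 39.79°  ·
  (0,4): δ = 8.73°  ✓
  (0,5): δ = 33.51°  ·
  (0,6): δ = 58.25°  ·
  (0,7): δ = 91.48°  ·
  (1,2): δ = 153.29°  ·
  (1,3): δ = 75.94°  ·
  (1,4): δ = 27.41°  ✓
  (1,5): δ = 2.63°  ✓
  (1,6): δ = 22.11°  ✓
  (1,7): δ = 55.33°  ·
  (2,3): δ = 102.65°  ·
  (2,4): δ = 54.12°  ·
  (2,5): δ = 29.34°  ·
  (2,6): δ = 4.60°  ✓
  (2,7): δ = 28.62°  ·
  (3,4): δ = 131.47°  ·
  (3,5): δ = 106.69°  ·
  (3,6): δ = 81.95°  ·
  (3,7): δ = 48.73°  ·
  (4,5): δ = 155.22°  ·
  (4,6): δ = 130.48°  ·
  (4,7): δ = 97.26°  ·
  (5,6): δ = 155.26°  ·
  (5,7): δ = 122.03°  ·
  (6,7): δ = 146.77°  ·
antipodal pairs: 5

count = 5; pairs: (0,4), (1,4), (1,5), (1,6), (2,6)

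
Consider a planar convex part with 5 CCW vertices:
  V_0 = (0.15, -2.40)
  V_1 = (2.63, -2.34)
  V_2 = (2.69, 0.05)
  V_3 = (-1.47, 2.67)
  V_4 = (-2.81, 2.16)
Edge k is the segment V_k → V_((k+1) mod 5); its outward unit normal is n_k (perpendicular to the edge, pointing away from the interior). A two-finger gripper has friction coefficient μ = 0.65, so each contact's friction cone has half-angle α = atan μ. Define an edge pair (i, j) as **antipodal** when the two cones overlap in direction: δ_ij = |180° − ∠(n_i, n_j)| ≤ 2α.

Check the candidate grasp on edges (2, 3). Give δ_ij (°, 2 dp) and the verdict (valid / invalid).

α = atan 0.65 = 33.02°;  2α = 66.05°
edge 2: e_2 = (-4.16, +2.62);  n_2 = (+0.5329, +0.8462)
edge 3: e_3 = (-1.34, -0.51);  n_3 = (-0.3557, +0.9346)
∠(n_2, n_3) = 53.04°
δ = |180° − 53.04°| = 126.96°
126.96° > 2α = 66.05°  →  invalid

δ = 126.96°, invalid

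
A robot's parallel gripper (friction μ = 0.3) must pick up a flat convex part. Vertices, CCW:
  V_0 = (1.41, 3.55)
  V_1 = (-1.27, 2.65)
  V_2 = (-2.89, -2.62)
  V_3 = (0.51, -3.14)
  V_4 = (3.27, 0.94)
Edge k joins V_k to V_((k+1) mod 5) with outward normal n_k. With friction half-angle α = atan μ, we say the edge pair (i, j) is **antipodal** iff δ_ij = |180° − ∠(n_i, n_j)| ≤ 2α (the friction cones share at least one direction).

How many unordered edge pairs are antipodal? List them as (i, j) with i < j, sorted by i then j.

count = 2; pairs: (0,2), (1,3)

α = atan 0.3 = 16.70°;  2α = 33.40°
n_0 = (-0.3183, +0.9480)
n_1 = (-0.9559, +0.2938)
n_2 = (-0.1512, -0.9885)
n_3 = (+0.8283, -0.5603)
n_4 = (+0.8144, +0.5804)
  (0,1): δ = 125.65°  ·
  (0,2): δ = 27.26°  ✓
  (0,3): δ = 37.36°  ·
  (0,4): δ = 106.91°  ·
  (1,2): δ = 81.61°  ·
  (1,3): δ = 16.99°  ✓
  (1,4): δ = 52.56°  ·
  (2,3): δ = 115.38°  ·
  (2,4): δ = 45.83°  ·
  (3,4): δ = 110.45°  ·
antipodal pairs: 2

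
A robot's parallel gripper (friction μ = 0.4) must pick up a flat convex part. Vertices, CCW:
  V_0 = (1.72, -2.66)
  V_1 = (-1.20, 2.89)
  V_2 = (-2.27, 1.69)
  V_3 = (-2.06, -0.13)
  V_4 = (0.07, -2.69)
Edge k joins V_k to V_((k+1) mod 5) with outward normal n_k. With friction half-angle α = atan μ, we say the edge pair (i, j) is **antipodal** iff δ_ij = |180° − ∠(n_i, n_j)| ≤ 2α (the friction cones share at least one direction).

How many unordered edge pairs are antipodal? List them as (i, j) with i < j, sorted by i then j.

α = atan 0.4 = 21.80°;  2α = 43.60°
n_0 = (+0.8850, +0.4656)
n_1 = (-0.7464, +0.6655)
n_2 = (-0.9934, -0.1146)
n_3 = (-0.7687, -0.6396)
n_4 = (+0.0182, -0.9998)
  (0,1): δ = 69.47°  ·
  (0,2): δ = 21.17°  ✓
  (0,3): δ = 12.01°  ✓
  (0,4): δ = 63.29°  ·
  (1,2): δ = 131.70°  ·
  (1,3): δ = 98.52°  ·
  (1,4): δ = 47.24°  ·
  (2,3): δ = 146.82°  ·
  (2,4): δ = 95.54°  ·
  (3,4): δ = 128.72°  ·
antipodal pairs: 2

count = 2; pairs: (0,2), (0,3)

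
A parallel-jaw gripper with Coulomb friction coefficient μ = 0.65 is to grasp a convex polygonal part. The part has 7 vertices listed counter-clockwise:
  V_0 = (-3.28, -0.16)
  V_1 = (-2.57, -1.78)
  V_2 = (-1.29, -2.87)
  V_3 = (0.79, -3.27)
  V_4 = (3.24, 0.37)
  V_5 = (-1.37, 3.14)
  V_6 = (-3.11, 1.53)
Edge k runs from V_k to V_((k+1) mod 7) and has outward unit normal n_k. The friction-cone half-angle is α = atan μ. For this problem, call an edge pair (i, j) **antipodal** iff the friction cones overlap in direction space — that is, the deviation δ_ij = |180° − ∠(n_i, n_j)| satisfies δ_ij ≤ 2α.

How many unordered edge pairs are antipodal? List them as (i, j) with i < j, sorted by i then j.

α = atan 0.65 = 33.02°;  2α = 66.05°
n_0 = (-0.9159, -0.4014)
n_1 = (-0.6483, -0.7614)
n_2 = (-0.1888, -0.9820)
n_3 = (+0.8296, -0.5584)
n_4 = (+0.5150, +0.8572)
n_5 = (-0.6792, +0.7340)
n_6 = (-0.9950, +0.1001)
  (0,1): δ = 154.08°  ·
  (0,2): δ = 124.55°  ·
  (0,3): δ = 57.61°  ✓
  (0,4): δ = 35.33°  ✓
  (0,5): δ = 109.11°  ·
  (0,6): δ = 150.59°  ·
  (1,2): δ = 150.47°  ·
  (1,3): δ = 83.53°  ·
  (1,4): δ = 9.42°  ✓
  (1,5): δ = 83.19°  ·
  (1,6): δ = 124.67°  ·
  (2,3): δ = 113.06°  ·
  (2,4): δ = 20.11°  ✓
  (2,5): δ = 53.66°  ✓
  (2,6): δ = 95.14°  ·
  (3,4): δ = 87.06°  ·
  (3,5): δ = 13.28°  ✓
  (3,6): δ = 28.20°  ✓
  (4,5): δ = 106.22°  ·
  (4,6): δ = 64.74°  ✓
  (5,6): δ = 138.52°  ·
antipodal pairs: 8

count = 8; pairs: (0,3), (0,4), (1,4), (2,4), (2,5), (3,5), (3,6), (4,6)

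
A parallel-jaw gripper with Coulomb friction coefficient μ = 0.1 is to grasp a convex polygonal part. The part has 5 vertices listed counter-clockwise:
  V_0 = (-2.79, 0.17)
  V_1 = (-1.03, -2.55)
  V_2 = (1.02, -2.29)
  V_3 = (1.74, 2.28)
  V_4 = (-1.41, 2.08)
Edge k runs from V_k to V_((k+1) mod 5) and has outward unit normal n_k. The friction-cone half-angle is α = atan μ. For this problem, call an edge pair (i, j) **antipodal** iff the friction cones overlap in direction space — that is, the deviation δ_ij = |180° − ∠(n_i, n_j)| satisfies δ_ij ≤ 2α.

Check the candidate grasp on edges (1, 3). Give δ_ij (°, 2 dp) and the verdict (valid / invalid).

δ = 3.60°, valid

α = atan 0.1 = 5.71°;  2α = 11.42°
edge 1: e_1 = (+2.05, +0.26);  n_1 = (+0.1258, -0.9921)
edge 3: e_3 = (-3.15, -0.20);  n_3 = (-0.0634, +0.9980)
∠(n_1, n_3) = 176.40°
δ = |180° − 176.40°| = 3.60°
3.60° ≤ 2α = 11.42°  →  valid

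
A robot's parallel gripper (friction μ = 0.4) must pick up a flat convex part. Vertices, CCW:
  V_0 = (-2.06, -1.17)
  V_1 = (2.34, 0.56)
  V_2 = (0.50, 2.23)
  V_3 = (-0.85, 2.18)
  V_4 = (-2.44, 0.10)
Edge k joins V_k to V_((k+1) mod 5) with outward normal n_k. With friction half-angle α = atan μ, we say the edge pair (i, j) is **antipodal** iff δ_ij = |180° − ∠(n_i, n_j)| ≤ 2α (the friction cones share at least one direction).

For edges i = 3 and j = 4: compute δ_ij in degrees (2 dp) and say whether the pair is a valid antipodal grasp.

δ = 125.95°, invalid

α = atan 0.4 = 21.80°;  2α = 43.60°
edge 3: e_3 = (-1.59, -2.08);  n_3 = (-0.7945, +0.6073)
edge 4: e_4 = (+0.38, -1.27);  n_4 = (-0.9580, -0.2867)
∠(n_3, n_4) = 54.05°
δ = |180° − 54.05°| = 125.95°
125.95° > 2α = 43.60°  →  invalid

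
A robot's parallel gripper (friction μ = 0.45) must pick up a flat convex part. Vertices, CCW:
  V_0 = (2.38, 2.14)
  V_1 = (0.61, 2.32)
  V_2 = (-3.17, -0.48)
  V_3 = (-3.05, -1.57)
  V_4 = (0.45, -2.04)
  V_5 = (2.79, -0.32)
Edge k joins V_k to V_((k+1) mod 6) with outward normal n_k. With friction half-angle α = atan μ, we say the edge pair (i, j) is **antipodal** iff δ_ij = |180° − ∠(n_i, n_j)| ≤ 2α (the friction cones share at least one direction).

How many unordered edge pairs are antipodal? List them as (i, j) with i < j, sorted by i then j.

α = atan 0.45 = 24.23°;  2α = 48.46°
n_0 = (+0.1012, +0.9949)
n_1 = (-0.5952, +0.8036)
n_2 = (-0.9940, -0.1094)
n_3 = (-0.1331, -0.9911)
n_4 = (+0.5923, -0.8057)
n_5 = (+0.9864, +0.1644)
  (0,1): δ = 137.66°  ·
  (0,2): δ = 77.91°  ·
  (0,3): δ = 1.84°  ✓
  (0,4): δ = 42.12°  ✓
  (0,5): δ = 105.27°  ·
  (1,2): δ = 120.25°  ·
  (1,3): δ = 44.18°  ✓
  (1,4): δ = 0.21°  ✓
  (1,5): δ = 62.93°  ·
  (2,3): δ = 103.93°  ·
  (2,4): δ = 59.97°  ·
  (2,5): δ = 3.18°  ✓
  (3,4): δ = 136.03°  ·
  (3,5): δ = 72.89°  ·
  (4,5): δ = 116.86°  ·
antipodal pairs: 5

count = 5; pairs: (0,3), (0,4), (1,3), (1,4), (2,5)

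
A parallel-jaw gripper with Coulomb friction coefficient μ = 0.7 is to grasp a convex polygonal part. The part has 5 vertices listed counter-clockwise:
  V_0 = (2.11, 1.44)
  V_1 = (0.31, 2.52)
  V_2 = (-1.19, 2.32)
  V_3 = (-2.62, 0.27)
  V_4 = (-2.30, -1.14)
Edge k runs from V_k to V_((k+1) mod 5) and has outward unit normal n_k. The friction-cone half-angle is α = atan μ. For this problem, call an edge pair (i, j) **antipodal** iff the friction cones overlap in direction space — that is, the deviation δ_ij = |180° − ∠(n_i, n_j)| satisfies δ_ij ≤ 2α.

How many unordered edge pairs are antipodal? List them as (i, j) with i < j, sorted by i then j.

α = atan 0.7 = 34.99°;  2α = 69.98°
n_0 = (+0.5145, +0.8575)
n_1 = (-0.1322, +0.9912)
n_2 = (-0.8202, +0.5721)
n_3 = (-0.9752, -0.2213)
n_4 = (+0.5050, -0.8631)
  (0,1): δ = 141.44°  ·
  (0,2): δ = 93.93°  ·
  (0,3): δ = 46.25°  ✓
  (0,4): δ = 61.29°  ✓
  (1,2): δ = 132.49°  ·
  (1,3): δ = 84.81°  ·
  (1,4): δ = 22.73°  ✓
  (2,3): δ = 132.32°  ·
  (2,4): δ = 24.77°  ✓
  (3,4): δ = 72.46°  ·
antipodal pairs: 4

count = 4; pairs: (0,3), (0,4), (1,4), (2,4)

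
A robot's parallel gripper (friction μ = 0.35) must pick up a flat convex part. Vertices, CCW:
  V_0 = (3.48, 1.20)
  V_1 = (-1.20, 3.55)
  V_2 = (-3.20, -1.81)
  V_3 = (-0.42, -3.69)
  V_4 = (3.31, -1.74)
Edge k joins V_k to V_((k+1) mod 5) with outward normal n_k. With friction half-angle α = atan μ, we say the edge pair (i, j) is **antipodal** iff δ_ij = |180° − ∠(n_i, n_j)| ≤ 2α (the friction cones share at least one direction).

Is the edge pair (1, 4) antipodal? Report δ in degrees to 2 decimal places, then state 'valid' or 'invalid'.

α = atan 0.35 = 19.29°;  2α = 38.58°
edge 1: e_1 = (-2.00, -5.36);  n_1 = (-0.9369, +0.3496)
edge 4: e_4 = (+0.17, +2.94);  n_4 = (+0.9983, -0.0577)
∠(n_1, n_4) = 162.85°
δ = |180° − 162.85°| = 17.15°
17.15° ≤ 2α = 38.58°  →  valid

δ = 17.15°, valid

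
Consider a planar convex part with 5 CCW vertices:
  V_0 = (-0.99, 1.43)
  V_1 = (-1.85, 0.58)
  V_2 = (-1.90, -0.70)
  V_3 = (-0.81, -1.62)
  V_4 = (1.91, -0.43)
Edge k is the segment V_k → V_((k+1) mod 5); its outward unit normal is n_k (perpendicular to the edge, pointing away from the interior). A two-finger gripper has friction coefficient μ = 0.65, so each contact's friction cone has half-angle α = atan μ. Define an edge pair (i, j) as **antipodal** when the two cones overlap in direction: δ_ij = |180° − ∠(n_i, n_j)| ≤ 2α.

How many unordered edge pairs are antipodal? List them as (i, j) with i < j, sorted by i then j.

α = atan 0.65 = 33.02°;  2α = 66.05°
n_0 = (-0.7030, +0.7112)
n_1 = (-0.9992, +0.0390)
n_2 = (-0.6450, -0.7642)
n_3 = (+0.4008, -0.9162)
n_4 = (+0.5399, +0.8417)
  (0,1): δ = 136.90°  ·
  (0,2): δ = 84.83°  ·
  (0,3): δ = 21.04°  ✓
  (0,4): δ = 102.66°  ·
  (1,2): δ = 127.93°  ·
  (1,3): δ = 64.13°  ✓
  (1,4): δ = 59.56°  ✓
  (2,3): δ = 116.21°  ·
  (2,4): δ = 7.49°  ✓
  (3,4): δ = 56.30°  ✓
antipodal pairs: 5

count = 5; pairs: (0,3), (1,3), (1,4), (2,4), (3,4)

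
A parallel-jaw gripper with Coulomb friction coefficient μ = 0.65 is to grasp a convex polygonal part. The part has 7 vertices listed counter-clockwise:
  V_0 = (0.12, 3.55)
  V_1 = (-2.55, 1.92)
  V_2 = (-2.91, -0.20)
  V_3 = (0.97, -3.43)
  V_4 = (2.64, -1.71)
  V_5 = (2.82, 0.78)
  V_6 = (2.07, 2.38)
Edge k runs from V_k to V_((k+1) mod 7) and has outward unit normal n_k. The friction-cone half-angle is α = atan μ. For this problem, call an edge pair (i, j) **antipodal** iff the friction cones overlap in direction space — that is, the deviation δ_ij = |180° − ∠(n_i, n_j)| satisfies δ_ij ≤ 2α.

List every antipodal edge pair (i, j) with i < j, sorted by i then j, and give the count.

count = 8; pairs: (0,3), (0,4), (1,3), (1,4), (1,5), (2,4), (2,5), (2,6)

α = atan 0.65 = 33.02°;  2α = 66.05°
n_0 = (-0.5211, +0.8535)
n_1 = (-0.9859, +0.1674)
n_2 = (-0.6398, -0.7685)
n_3 = (+0.7175, -0.6966)
n_4 = (+0.9974, -0.0721)
n_5 = (+0.9055, +0.4244)
n_6 = (+0.5145, +0.8575)
  (0,1): δ = 131.04°  ·
  (0,2): δ = 71.18°  ·
  (0,3): δ = 14.44°  ✓
  (0,4): δ = 54.46°  ✓
  (0,5): δ = 83.71°  ·
  (0,6): δ = 117.63°  ·
  (1,2): δ = 120.14°  ·
  (1,3): δ = 34.52°  ✓
  (1,4): δ = 5.50°  ✓
  (1,5): δ = 34.75°  ✓
  (1,6): δ = 68.67°  ·
  (2,3): δ = 94.38°  ·
  (2,4): δ = 54.36°  ✓
  (2,5): δ = 25.11°  ✓
  (2,6): δ = 8.81°  ✓
  (3,4): δ = 139.98°  ·
  (3,5): δ = 110.73°  ·
  (3,6): δ = 76.81°  ·
  (4,5): δ = 150.75°  ·
  (4,6): δ = 116.83°  ·
  (5,6): δ = 146.08°  ·
antipodal pairs: 8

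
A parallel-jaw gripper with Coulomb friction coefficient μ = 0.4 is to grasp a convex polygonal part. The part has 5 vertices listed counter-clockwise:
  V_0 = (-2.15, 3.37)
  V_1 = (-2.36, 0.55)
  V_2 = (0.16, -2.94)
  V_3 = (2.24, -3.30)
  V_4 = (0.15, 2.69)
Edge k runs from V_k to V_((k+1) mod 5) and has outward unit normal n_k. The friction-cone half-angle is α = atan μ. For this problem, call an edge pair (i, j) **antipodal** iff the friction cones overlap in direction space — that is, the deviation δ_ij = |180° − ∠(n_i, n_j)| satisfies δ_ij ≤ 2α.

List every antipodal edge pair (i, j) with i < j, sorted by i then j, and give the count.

α = atan 0.4 = 21.80°;  2α = 43.60°
n_0 = (-0.9972, +0.0743)
n_1 = (-0.8107, -0.5854)
n_2 = (-0.1705, -0.9854)
n_3 = (+0.9442, +0.3294)
n_4 = (+0.2835, +0.9590)
  (0,1): δ = 139.91°  ·
  (0,2): δ = 95.56°  ·
  (0,3): δ = 23.49°  ✓
  (0,4): δ = 77.79°  ·
  (1,2): δ = 135.65°  ·
  (1,3): δ = 16.60°  ✓
  (1,4): δ = 37.70°  ✓
  (2,3): δ = 60.95°  ·
  (2,4): δ = 6.65°  ✓
  (3,4): δ = 125.71°  ·
antipodal pairs: 4

count = 4; pairs: (0,3), (1,3), (1,4), (2,4)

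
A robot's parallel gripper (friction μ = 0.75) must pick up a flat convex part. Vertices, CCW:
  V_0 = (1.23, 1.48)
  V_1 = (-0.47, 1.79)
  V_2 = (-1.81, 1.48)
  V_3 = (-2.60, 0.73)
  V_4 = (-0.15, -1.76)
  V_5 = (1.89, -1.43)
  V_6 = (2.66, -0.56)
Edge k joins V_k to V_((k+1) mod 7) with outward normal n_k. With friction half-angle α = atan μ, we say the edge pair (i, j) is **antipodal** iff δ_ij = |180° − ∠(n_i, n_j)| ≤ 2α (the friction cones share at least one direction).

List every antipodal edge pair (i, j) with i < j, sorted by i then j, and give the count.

count = 10; pairs: (0,3), (0,4), (0,5), (1,3), (1,4), (1,5), (2,4), (2,5), (3,6), (4,6)

α = atan 0.75 = 36.87°;  2α = 73.74°
n_0 = (+0.1794, +0.9838)
n_1 = (-0.2254, +0.9743)
n_2 = (-0.6885, +0.7252)
n_3 = (-0.7128, -0.7014)
n_4 = (+0.1597, -0.9872)
n_5 = (+0.7488, -0.6628)
n_6 = (+0.8189, +0.5740)
  (0,1): δ = 156.64°  ·
  (0,2): δ = 126.15°  ·
  (0,3): δ = 35.13°  ✓
  (0,4): δ = 19.52°  ✓
  (0,5): δ = 58.82°  ✓
  (0,6): δ = 135.36°  ·
  (1,2): δ = 149.51°  ·
  (1,3): δ = 58.49°  ✓
  (1,4): δ = 3.84°  ✓
  (1,5): δ = 35.46°  ✓
  (1,6): δ = 112.00°  ·
  (2,3): δ = 88.98°  ·
  (2,4): δ = 34.32°  ✓
  (2,5): δ = 4.98°  ✓
  (2,6): δ = 81.52°  ·
  (3,4): δ = 125.35°  ·
  (3,5): δ = 86.05°  ·
  (3,6): δ = 9.51°  ✓
  (4,5): δ = 140.70°  ·
  (4,6): δ = 64.16°  ✓
  (5,6): δ = 103.46°  ·
antipodal pairs: 10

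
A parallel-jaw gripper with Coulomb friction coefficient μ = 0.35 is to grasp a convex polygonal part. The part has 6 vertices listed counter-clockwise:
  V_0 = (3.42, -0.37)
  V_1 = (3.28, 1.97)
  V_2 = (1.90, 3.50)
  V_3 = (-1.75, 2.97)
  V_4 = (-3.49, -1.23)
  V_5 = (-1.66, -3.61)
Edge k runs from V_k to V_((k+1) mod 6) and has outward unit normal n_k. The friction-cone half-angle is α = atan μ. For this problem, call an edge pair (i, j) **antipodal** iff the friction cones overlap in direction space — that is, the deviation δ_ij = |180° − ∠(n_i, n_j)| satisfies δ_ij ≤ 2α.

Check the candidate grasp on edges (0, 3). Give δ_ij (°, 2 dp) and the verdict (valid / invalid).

α = atan 0.35 = 19.29°;  2α = 38.58°
edge 0: e_0 = (-0.14, +2.34);  n_0 = (+0.9982, +0.0597)
edge 3: e_3 = (-1.74, -4.20);  n_3 = (-0.9239, +0.3827)
∠(n_0, n_3) = 154.07°
δ = |180° − 154.07°| = 25.93°
25.93° ≤ 2α = 38.58°  →  valid

δ = 25.93°, valid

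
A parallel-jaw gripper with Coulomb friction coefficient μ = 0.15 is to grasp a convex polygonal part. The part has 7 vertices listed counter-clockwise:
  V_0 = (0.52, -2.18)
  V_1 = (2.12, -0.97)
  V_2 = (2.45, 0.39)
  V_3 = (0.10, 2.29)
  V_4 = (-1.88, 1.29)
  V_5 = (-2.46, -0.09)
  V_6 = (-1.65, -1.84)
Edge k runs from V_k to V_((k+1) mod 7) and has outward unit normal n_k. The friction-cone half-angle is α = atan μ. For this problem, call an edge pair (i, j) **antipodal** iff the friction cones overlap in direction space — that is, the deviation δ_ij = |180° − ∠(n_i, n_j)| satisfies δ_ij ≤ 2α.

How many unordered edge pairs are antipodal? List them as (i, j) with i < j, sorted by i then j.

α = atan 0.15 = 8.53°;  2α = 17.06°
n_0 = (+0.6032, -0.7976)
n_1 = (+0.9718, -0.2358)
n_2 = (+0.6287, +0.7776)
n_3 = (-0.4508, +0.8926)
n_4 = (-0.9219, +0.3875)
n_5 = (-0.9075, -0.4200)
n_6 = (-0.1548, -0.9879)
  (0,1): δ = 140.74°  ·
  (0,2): δ = 76.05°  ·
  (0,3): δ = 10.30°  ✓
  (0,4): δ = 30.11°  ·
  (0,5): δ = 77.74°  ·
  (0,6): δ = 134.00°  ·
  (1,2): δ = 115.32°  ·
  (1,3): δ = 49.56°  ·
  (1,4): δ = 9.16°  ✓
  (1,5): δ = 38.48°  ·
  (1,6): δ = 94.73°  ·
  (2,3): δ = 114.25°  ·
  (2,4): δ = 73.84°  ·
  (2,5): δ = 26.21°  ·
  (2,6): δ = 30.05°  ·
  (3,4): δ = 139.59°  ·
  (3,5): δ = 91.96°  ·
  (3,6): δ = 35.70°  ·
  (4,5): δ = 132.37°  ·
  (4,6): δ = 76.11°  ·
  (5,6): δ = 123.74°  ·
antipodal pairs: 2

count = 2; pairs: (0,3), (1,4)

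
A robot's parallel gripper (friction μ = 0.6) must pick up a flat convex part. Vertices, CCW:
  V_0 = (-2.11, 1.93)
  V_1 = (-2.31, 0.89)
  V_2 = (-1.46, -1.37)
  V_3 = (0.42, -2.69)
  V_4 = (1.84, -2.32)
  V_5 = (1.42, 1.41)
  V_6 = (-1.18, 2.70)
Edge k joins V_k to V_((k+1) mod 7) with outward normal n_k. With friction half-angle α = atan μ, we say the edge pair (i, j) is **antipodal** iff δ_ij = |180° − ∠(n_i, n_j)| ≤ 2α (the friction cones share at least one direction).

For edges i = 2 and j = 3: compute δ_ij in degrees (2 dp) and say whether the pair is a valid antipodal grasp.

α = atan 0.6 = 30.96°;  2α = 61.93°
edge 2: e_2 = (+1.88, -1.32);  n_2 = (-0.5746, -0.8184)
edge 3: e_3 = (+1.42, +0.37);  n_3 = (+0.2521, -0.9677)
∠(n_2, n_3) = 49.68°
δ = |180° − 49.68°| = 130.32°
130.32° > 2α = 61.93°  →  invalid

δ = 130.32°, invalid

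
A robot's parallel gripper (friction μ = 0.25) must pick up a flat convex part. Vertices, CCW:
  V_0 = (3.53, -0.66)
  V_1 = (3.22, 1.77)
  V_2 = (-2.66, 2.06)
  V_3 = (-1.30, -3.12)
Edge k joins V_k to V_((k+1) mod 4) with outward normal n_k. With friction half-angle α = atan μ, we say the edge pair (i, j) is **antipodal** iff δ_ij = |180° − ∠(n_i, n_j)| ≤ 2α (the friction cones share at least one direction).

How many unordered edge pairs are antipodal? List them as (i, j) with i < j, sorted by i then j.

α = atan 0.25 = 14.04°;  2α = 28.07°
n_0 = (+0.9920, +0.1265)
n_1 = (+0.0493, +0.9988)
n_2 = (-0.9672, -0.2539)
n_3 = (+0.4538, -0.8911)
  (0,1): δ = 100.09°  ·
  (0,2): δ = 7.44°  ✓
  (0,3): δ = 109.72°  ·
  (1,2): δ = 72.47°  ·
  (1,3): δ = 29.81°  ·
  (2,3): δ = 77.72°  ·
antipodal pairs: 1

count = 1; pairs: (0,2)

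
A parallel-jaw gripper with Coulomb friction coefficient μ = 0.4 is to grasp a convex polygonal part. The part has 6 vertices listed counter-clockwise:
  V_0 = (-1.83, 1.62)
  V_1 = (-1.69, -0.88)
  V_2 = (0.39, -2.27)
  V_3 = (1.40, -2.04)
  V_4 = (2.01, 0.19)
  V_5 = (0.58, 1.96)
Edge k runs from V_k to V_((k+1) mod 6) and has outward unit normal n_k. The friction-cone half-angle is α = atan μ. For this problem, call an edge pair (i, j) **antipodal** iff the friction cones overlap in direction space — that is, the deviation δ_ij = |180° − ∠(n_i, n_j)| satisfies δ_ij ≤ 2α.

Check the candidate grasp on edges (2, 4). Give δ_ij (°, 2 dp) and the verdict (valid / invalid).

δ = 63.89°, invalid

α = atan 0.4 = 21.80°;  2α = 43.60°
edge 2: e_2 = (+1.01, +0.23);  n_2 = (+0.2220, -0.9750)
edge 4: e_4 = (-1.43, +1.77);  n_4 = (+0.7779, +0.6284)
∠(n_2, n_4) = 116.11°
δ = |180° − 116.11°| = 63.89°
63.89° > 2α = 43.60°  →  invalid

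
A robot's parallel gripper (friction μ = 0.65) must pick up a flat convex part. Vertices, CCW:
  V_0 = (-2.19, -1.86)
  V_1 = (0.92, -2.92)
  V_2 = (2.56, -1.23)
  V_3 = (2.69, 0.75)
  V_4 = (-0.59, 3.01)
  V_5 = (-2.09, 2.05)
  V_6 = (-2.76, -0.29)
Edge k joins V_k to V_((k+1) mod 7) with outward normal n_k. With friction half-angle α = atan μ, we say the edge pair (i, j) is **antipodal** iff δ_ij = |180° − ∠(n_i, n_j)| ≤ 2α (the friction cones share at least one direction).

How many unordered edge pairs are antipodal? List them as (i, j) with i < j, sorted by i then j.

α = atan 0.65 = 33.02°;  2α = 66.05°
n_0 = (-0.3226, -0.9465)
n_1 = (+0.7176, -0.6964)
n_2 = (+0.9979, -0.0655)
n_3 = (+0.5674, +0.8235)
n_4 = (-0.5391, +0.8423)
n_5 = (-0.9614, +0.2753)
n_6 = (-0.9400, -0.3413)
  (0,1): δ = 115.32°  ·
  (0,2): δ = 74.94°  ·
  (0,3): δ = 15.75°  ✓
  (0,4): δ = 51.44°  ✓
  (0,5): δ = 92.84°  ·
  (0,6): δ = 128.77°  ·
  (1,2): δ = 139.62°  ·
  (1,3): δ = 80.43°  ·
  (1,4): δ = 13.24°  ✓
  (1,5): δ = 28.16°  ✓
  (1,6): δ = 64.09°  ✓
  (2,3): δ = 120.81°  ·
  (2,4): δ = 53.62°  ✓
  (2,5): δ = 12.22°  ✓
  (2,6): δ = 23.71°  ✓
  (3,4): δ = 112.81°  ·
  (3,5): δ = 71.41°  ·
  (3,6): δ = 35.48°  ✓
  (4,5): δ = 138.60°  ·
  (4,6): δ = 102.67°  ·
  (5,6): δ = 144.07°  ·
antipodal pairs: 9

count = 9; pairs: (0,3), (0,4), (1,4), (1,5), (1,6), (2,4), (2,5), (2,6), (3,6)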